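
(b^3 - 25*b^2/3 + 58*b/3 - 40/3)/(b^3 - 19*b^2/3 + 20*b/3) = (b - 2)/b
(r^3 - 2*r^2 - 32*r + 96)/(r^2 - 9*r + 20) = (r^2 + 2*r - 24)/(r - 5)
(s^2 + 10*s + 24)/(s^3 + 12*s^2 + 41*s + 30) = (s + 4)/(s^2 + 6*s + 5)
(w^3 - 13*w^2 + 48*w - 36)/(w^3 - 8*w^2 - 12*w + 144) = (w - 1)/(w + 4)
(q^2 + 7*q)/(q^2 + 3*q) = (q + 7)/(q + 3)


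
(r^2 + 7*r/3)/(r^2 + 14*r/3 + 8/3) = r*(3*r + 7)/(3*r^2 + 14*r + 8)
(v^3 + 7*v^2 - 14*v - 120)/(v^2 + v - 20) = v + 6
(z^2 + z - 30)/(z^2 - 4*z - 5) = (z + 6)/(z + 1)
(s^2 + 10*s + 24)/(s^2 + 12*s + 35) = (s^2 + 10*s + 24)/(s^2 + 12*s + 35)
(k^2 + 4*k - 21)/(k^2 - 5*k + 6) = (k + 7)/(k - 2)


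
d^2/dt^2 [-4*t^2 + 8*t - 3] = -8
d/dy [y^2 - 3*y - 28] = 2*y - 3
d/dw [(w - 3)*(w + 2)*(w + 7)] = 3*w^2 + 12*w - 13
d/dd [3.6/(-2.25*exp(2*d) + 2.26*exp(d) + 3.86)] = (16.2*exp(d) - 8.136)*exp(d)/(-2.25*exp(2*d) + 2.26*exp(d) + 3.86)^2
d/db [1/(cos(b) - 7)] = sin(b)/(cos(b) - 7)^2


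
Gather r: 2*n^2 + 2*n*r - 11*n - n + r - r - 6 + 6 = 2*n^2 + 2*n*r - 12*n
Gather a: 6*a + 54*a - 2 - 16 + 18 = 60*a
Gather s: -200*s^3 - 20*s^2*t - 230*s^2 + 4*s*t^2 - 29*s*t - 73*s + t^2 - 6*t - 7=-200*s^3 + s^2*(-20*t - 230) + s*(4*t^2 - 29*t - 73) + t^2 - 6*t - 7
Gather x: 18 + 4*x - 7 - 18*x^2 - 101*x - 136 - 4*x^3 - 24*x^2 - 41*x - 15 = -4*x^3 - 42*x^2 - 138*x - 140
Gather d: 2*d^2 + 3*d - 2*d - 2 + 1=2*d^2 + d - 1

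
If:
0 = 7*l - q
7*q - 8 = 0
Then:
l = 8/49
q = 8/7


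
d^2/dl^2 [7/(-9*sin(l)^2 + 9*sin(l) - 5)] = 63*(36*sin(l)^4 - 27*sin(l)^3 - 65*sin(l)^2 + 59*sin(l) - 8)/(9*sin(l)^2 - 9*sin(l) + 5)^3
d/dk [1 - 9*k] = -9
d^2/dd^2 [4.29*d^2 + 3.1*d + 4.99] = 8.58000000000000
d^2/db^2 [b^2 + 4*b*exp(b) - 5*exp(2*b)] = 4*b*exp(b) - 20*exp(2*b) + 8*exp(b) + 2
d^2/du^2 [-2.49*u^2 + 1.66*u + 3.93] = -4.98000000000000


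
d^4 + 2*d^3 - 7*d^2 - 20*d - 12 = (d - 3)*(d + 1)*(d + 2)^2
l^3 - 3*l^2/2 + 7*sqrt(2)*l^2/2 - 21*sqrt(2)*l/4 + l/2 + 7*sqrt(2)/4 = (l - 1)*(l - 1/2)*(l + 7*sqrt(2)/2)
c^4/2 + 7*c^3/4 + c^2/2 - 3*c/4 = c*(c/2 + 1/2)*(c - 1/2)*(c + 3)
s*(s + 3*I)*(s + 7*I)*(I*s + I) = I*s^4 - 10*s^3 + I*s^3 - 10*s^2 - 21*I*s^2 - 21*I*s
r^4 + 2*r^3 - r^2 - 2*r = r*(r - 1)*(r + 1)*(r + 2)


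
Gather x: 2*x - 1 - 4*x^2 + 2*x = -4*x^2 + 4*x - 1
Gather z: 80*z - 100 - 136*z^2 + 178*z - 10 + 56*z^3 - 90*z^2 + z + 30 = 56*z^3 - 226*z^2 + 259*z - 80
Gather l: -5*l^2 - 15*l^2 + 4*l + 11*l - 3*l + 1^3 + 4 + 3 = -20*l^2 + 12*l + 8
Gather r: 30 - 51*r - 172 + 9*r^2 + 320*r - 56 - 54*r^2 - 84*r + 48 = -45*r^2 + 185*r - 150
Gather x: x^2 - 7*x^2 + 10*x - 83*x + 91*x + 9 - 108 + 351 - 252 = -6*x^2 + 18*x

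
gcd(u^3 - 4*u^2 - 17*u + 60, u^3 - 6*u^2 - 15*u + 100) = u^2 - u - 20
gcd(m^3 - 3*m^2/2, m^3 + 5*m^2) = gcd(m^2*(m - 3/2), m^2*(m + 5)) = m^2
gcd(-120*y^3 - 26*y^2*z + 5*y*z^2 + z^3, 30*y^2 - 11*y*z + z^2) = 5*y - z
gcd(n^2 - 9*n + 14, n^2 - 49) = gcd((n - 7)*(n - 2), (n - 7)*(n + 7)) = n - 7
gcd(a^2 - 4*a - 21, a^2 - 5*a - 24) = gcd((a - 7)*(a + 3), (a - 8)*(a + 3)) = a + 3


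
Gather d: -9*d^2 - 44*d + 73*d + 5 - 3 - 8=-9*d^2 + 29*d - 6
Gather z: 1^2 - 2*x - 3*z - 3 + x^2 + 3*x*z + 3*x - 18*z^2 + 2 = x^2 + x - 18*z^2 + z*(3*x - 3)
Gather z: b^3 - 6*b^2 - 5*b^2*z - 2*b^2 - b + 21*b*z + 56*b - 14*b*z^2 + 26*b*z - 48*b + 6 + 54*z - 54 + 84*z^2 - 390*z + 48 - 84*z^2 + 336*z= b^3 - 8*b^2 - 14*b*z^2 + 7*b + z*(-5*b^2 + 47*b)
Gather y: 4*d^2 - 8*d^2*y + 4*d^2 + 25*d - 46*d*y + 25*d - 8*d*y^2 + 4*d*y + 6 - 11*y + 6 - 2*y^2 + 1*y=8*d^2 + 50*d + y^2*(-8*d - 2) + y*(-8*d^2 - 42*d - 10) + 12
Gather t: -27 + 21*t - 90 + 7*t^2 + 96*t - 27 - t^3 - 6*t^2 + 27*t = -t^3 + t^2 + 144*t - 144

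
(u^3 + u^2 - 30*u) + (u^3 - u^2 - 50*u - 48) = 2*u^3 - 80*u - 48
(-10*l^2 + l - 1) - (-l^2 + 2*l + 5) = -9*l^2 - l - 6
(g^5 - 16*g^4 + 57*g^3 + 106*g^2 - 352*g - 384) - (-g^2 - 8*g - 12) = g^5 - 16*g^4 + 57*g^3 + 107*g^2 - 344*g - 372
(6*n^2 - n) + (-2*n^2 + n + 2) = 4*n^2 + 2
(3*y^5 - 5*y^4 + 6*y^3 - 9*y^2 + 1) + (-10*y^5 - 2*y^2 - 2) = -7*y^5 - 5*y^4 + 6*y^3 - 11*y^2 - 1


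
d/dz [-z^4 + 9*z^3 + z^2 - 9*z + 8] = -4*z^3 + 27*z^2 + 2*z - 9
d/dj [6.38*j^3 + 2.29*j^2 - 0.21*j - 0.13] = 19.14*j^2 + 4.58*j - 0.21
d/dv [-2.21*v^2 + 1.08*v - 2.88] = 1.08 - 4.42*v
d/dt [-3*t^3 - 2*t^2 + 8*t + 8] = -9*t^2 - 4*t + 8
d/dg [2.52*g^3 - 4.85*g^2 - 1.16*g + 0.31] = 7.56*g^2 - 9.7*g - 1.16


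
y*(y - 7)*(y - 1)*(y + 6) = y^4 - 2*y^3 - 41*y^2 + 42*y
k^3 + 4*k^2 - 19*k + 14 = (k - 2)*(k - 1)*(k + 7)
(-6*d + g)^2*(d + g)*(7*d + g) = 252*d^4 + 204*d^3*g - 53*d^2*g^2 - 4*d*g^3 + g^4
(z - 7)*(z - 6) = z^2 - 13*z + 42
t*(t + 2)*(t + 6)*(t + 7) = t^4 + 15*t^3 + 68*t^2 + 84*t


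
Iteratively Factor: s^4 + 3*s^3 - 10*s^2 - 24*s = (s - 3)*(s^3 + 6*s^2 + 8*s) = (s - 3)*(s + 4)*(s^2 + 2*s) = s*(s - 3)*(s + 4)*(s + 2)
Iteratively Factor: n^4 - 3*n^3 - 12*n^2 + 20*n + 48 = (n - 4)*(n^3 + n^2 - 8*n - 12) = (n - 4)*(n + 2)*(n^2 - n - 6) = (n - 4)*(n + 2)^2*(n - 3)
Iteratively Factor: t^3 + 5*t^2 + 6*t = (t + 3)*(t^2 + 2*t) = (t + 2)*(t + 3)*(t)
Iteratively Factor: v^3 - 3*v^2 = (v)*(v^2 - 3*v) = v^2*(v - 3)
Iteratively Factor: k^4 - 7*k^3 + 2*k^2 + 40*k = (k + 2)*(k^3 - 9*k^2 + 20*k) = k*(k + 2)*(k^2 - 9*k + 20) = k*(k - 4)*(k + 2)*(k - 5)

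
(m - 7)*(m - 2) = m^2 - 9*m + 14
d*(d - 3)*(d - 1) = d^3 - 4*d^2 + 3*d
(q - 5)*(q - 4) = q^2 - 9*q + 20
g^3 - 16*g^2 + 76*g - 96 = (g - 8)*(g - 6)*(g - 2)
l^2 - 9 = (l - 3)*(l + 3)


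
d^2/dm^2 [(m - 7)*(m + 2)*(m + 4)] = 6*m - 2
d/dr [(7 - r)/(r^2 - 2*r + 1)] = (r - 13)/(r^3 - 3*r^2 + 3*r - 1)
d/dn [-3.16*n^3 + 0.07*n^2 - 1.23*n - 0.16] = -9.48*n^2 + 0.14*n - 1.23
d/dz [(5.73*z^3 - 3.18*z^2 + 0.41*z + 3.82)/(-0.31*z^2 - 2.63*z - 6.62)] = (-1.7763*z^4 - 30.1398*z^3 - 105.3073*z^2 + 44.4716*z + 7.3324)/(0.0961*z^4 + 1.6306*z^3 + 11.0213*z^2 + 34.8212*z + 43.8244)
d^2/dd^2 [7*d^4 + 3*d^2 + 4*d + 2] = 84*d^2 + 6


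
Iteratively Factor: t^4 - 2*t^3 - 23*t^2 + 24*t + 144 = (t + 3)*(t^3 - 5*t^2 - 8*t + 48) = (t - 4)*(t + 3)*(t^2 - t - 12) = (t - 4)^2*(t + 3)*(t + 3)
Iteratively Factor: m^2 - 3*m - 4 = (m - 4)*(m + 1)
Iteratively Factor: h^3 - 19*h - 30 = (h + 3)*(h^2 - 3*h - 10) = (h + 2)*(h + 3)*(h - 5)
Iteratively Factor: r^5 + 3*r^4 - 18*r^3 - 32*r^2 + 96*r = (r)*(r^4 + 3*r^3 - 18*r^2 - 32*r + 96) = r*(r - 2)*(r^3 + 5*r^2 - 8*r - 48) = r*(r - 3)*(r - 2)*(r^2 + 8*r + 16) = r*(r - 3)*(r - 2)*(r + 4)*(r + 4)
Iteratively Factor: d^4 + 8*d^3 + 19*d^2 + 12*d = (d + 4)*(d^3 + 4*d^2 + 3*d) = (d + 1)*(d + 4)*(d^2 + 3*d) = d*(d + 1)*(d + 4)*(d + 3)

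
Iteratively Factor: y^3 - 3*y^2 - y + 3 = (y + 1)*(y^2 - 4*y + 3) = (y - 1)*(y + 1)*(y - 3)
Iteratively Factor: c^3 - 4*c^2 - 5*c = (c)*(c^2 - 4*c - 5) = c*(c + 1)*(c - 5)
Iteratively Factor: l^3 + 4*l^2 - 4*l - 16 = (l + 4)*(l^2 - 4) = (l - 2)*(l + 4)*(l + 2)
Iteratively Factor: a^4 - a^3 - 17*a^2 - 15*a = (a)*(a^3 - a^2 - 17*a - 15) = a*(a - 5)*(a^2 + 4*a + 3) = a*(a - 5)*(a + 1)*(a + 3)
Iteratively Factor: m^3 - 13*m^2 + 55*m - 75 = (m - 5)*(m^2 - 8*m + 15) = (m - 5)^2*(m - 3)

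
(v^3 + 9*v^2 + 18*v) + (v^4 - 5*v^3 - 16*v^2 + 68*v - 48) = v^4 - 4*v^3 - 7*v^2 + 86*v - 48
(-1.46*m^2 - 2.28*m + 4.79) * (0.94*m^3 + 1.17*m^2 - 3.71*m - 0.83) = -1.3724*m^5 - 3.8514*m^4 + 7.2516*m^3 + 15.2749*m^2 - 15.8785*m - 3.9757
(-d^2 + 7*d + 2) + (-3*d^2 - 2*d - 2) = -4*d^2 + 5*d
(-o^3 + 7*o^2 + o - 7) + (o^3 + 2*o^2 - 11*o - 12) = 9*o^2 - 10*o - 19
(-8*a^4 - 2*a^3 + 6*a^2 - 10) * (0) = 0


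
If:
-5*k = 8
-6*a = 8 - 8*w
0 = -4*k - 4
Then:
No Solution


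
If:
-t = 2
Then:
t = -2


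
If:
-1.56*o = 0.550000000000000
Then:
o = -0.35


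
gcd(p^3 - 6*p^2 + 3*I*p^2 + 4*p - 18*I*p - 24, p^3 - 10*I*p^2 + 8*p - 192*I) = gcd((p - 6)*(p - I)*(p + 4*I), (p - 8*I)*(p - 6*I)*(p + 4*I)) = p + 4*I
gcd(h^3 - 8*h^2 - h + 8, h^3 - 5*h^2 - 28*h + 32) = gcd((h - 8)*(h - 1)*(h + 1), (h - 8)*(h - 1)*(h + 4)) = h^2 - 9*h + 8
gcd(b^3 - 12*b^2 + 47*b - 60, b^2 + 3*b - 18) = b - 3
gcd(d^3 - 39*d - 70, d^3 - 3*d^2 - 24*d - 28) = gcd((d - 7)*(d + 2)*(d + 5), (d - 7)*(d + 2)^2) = d^2 - 5*d - 14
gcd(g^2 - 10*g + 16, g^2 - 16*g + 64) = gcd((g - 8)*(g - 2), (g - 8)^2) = g - 8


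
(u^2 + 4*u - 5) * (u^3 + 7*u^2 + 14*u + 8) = u^5 + 11*u^4 + 37*u^3 + 29*u^2 - 38*u - 40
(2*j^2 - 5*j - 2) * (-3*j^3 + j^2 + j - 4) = -6*j^5 + 17*j^4 + 3*j^3 - 15*j^2 + 18*j + 8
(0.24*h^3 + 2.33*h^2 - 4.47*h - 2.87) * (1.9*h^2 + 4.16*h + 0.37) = 0.456*h^5 + 5.4254*h^4 + 1.2886*h^3 - 23.1861*h^2 - 13.5931*h - 1.0619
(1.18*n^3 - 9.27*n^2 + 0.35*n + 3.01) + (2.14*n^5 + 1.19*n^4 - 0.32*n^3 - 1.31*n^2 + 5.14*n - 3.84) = 2.14*n^5 + 1.19*n^4 + 0.86*n^3 - 10.58*n^2 + 5.49*n - 0.83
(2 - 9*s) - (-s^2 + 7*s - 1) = s^2 - 16*s + 3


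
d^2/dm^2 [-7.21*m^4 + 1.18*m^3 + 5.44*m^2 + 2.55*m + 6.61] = -86.52*m^2 + 7.08*m + 10.88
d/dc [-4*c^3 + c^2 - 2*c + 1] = -12*c^2 + 2*c - 2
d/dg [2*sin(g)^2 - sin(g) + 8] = (4*sin(g) - 1)*cos(g)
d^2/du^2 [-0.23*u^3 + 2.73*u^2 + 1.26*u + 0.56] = 5.46 - 1.38*u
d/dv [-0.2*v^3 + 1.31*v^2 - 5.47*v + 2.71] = -0.6*v^2 + 2.62*v - 5.47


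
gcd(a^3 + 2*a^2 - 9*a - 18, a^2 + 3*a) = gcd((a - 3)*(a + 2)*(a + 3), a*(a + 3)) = a + 3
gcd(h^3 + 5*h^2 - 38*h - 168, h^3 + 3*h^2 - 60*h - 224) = h^2 + 11*h + 28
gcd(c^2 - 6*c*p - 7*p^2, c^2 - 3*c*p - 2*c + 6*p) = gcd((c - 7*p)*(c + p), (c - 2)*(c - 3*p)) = 1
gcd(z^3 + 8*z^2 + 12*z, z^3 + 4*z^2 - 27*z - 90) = z + 6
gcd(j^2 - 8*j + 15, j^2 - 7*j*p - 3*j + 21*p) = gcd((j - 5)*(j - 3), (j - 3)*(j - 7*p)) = j - 3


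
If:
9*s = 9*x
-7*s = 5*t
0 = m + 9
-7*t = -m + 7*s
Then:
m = -9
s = 45/14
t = -9/2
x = 45/14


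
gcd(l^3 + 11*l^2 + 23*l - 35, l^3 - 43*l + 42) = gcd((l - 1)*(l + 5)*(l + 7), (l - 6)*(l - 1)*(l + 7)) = l^2 + 6*l - 7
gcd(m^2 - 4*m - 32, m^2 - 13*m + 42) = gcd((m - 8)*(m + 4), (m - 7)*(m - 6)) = 1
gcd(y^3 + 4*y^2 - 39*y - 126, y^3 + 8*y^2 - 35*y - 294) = y^2 + y - 42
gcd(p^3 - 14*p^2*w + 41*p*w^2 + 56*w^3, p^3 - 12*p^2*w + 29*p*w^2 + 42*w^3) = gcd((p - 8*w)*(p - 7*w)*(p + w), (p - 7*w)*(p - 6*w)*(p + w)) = p^2 - 6*p*w - 7*w^2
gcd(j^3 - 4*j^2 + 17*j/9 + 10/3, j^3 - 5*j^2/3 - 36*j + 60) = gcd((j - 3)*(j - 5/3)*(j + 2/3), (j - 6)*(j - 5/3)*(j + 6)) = j - 5/3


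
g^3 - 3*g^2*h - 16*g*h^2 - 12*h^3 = (g - 6*h)*(g + h)*(g + 2*h)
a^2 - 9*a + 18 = (a - 6)*(a - 3)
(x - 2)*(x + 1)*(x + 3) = x^3 + 2*x^2 - 5*x - 6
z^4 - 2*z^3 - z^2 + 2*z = z*(z - 2)*(z - 1)*(z + 1)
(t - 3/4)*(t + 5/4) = t^2 + t/2 - 15/16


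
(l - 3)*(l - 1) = l^2 - 4*l + 3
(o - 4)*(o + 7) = o^2 + 3*o - 28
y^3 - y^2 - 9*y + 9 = (y - 3)*(y - 1)*(y + 3)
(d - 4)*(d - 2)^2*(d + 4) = d^4 - 4*d^3 - 12*d^2 + 64*d - 64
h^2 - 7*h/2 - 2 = (h - 4)*(h + 1/2)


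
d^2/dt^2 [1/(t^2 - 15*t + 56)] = 2*(-t^2 + 15*t + (2*t - 15)^2 - 56)/(t^2 - 15*t + 56)^3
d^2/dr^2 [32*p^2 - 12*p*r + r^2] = 2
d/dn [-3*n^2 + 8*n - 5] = 8 - 6*n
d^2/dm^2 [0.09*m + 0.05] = 0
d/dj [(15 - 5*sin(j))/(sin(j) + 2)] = -25*cos(j)/(sin(j) + 2)^2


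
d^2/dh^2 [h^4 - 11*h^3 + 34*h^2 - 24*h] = 12*h^2 - 66*h + 68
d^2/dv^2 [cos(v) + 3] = -cos(v)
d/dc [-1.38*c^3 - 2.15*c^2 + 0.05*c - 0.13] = -4.14*c^2 - 4.3*c + 0.05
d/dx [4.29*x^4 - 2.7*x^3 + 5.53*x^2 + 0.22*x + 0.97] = 17.16*x^3 - 8.1*x^2 + 11.06*x + 0.22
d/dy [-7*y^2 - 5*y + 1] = -14*y - 5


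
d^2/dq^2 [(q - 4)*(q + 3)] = 2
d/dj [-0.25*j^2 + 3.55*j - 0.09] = 3.55 - 0.5*j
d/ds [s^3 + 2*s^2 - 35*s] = 3*s^2 + 4*s - 35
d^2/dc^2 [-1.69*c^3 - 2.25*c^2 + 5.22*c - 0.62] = -10.14*c - 4.5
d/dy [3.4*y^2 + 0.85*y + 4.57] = 6.8*y + 0.85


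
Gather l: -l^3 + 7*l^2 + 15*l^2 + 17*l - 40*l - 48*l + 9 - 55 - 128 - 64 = -l^3 + 22*l^2 - 71*l - 238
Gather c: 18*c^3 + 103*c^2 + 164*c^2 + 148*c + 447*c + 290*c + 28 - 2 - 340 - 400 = 18*c^3 + 267*c^2 + 885*c - 714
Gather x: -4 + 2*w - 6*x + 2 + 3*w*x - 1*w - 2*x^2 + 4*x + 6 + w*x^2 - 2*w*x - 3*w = -2*w + x^2*(w - 2) + x*(w - 2) + 4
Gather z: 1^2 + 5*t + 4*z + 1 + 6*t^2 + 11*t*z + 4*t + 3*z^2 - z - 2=6*t^2 + 9*t + 3*z^2 + z*(11*t + 3)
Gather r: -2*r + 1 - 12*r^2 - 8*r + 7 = -12*r^2 - 10*r + 8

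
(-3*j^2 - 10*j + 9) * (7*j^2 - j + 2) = -21*j^4 - 67*j^3 + 67*j^2 - 29*j + 18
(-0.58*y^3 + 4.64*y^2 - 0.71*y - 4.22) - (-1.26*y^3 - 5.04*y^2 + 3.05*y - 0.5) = 0.68*y^3 + 9.68*y^2 - 3.76*y - 3.72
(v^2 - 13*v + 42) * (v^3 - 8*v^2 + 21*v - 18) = v^5 - 21*v^4 + 167*v^3 - 627*v^2 + 1116*v - 756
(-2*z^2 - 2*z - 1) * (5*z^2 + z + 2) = -10*z^4 - 12*z^3 - 11*z^2 - 5*z - 2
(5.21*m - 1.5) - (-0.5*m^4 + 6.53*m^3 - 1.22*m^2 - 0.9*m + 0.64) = 0.5*m^4 - 6.53*m^3 + 1.22*m^2 + 6.11*m - 2.14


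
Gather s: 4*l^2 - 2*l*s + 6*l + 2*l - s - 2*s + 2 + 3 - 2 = 4*l^2 + 8*l + s*(-2*l - 3) + 3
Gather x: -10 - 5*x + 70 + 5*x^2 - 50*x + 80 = 5*x^2 - 55*x + 140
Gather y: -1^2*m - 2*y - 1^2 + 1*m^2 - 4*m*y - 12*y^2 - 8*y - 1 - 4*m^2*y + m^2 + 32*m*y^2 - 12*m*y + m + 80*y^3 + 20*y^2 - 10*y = 2*m^2 + 80*y^3 + y^2*(32*m + 8) + y*(-4*m^2 - 16*m - 20) - 2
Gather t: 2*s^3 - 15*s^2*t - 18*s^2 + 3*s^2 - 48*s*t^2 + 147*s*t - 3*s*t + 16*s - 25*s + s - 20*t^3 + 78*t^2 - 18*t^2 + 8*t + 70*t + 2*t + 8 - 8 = 2*s^3 - 15*s^2 - 8*s - 20*t^3 + t^2*(60 - 48*s) + t*(-15*s^2 + 144*s + 80)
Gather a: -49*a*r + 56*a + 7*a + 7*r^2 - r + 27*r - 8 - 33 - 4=a*(63 - 49*r) + 7*r^2 + 26*r - 45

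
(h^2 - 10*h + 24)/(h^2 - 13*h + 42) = (h - 4)/(h - 7)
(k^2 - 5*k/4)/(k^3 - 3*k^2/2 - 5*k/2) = (5 - 4*k)/(2*(-2*k^2 + 3*k + 5))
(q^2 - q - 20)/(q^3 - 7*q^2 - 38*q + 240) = (q + 4)/(q^2 - 2*q - 48)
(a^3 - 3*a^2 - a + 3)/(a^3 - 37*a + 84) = (a^2 - 1)/(a^2 + 3*a - 28)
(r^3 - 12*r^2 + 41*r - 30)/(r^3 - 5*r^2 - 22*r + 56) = (r^3 - 12*r^2 + 41*r - 30)/(r^3 - 5*r^2 - 22*r + 56)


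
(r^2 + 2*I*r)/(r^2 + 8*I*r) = (r + 2*I)/(r + 8*I)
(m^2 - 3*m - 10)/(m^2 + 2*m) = (m - 5)/m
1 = 1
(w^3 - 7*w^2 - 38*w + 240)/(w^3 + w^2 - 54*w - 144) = (w - 5)/(w + 3)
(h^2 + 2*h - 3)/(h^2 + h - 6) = (h - 1)/(h - 2)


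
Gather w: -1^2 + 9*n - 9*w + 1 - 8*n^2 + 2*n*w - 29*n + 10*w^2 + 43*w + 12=-8*n^2 - 20*n + 10*w^2 + w*(2*n + 34) + 12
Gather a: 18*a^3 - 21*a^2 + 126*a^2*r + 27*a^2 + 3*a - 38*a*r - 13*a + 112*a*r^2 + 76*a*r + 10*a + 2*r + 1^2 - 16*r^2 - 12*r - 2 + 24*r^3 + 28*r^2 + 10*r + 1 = 18*a^3 + a^2*(126*r + 6) + a*(112*r^2 + 38*r) + 24*r^3 + 12*r^2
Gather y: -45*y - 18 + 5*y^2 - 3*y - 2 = 5*y^2 - 48*y - 20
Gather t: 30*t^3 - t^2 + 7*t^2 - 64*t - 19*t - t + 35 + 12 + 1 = 30*t^3 + 6*t^2 - 84*t + 48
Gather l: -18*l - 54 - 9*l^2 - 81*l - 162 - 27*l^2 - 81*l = -36*l^2 - 180*l - 216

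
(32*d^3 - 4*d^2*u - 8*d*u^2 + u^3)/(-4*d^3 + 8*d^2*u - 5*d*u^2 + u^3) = (-16*d^2 - 6*d*u + u^2)/(2*d^2 - 3*d*u + u^2)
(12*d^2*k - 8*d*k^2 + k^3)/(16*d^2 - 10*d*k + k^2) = k*(6*d - k)/(8*d - k)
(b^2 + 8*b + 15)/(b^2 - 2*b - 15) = (b + 5)/(b - 5)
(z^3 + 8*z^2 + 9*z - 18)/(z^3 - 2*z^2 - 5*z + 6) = (z^2 + 9*z + 18)/(z^2 - z - 6)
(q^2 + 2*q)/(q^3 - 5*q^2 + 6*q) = (q + 2)/(q^2 - 5*q + 6)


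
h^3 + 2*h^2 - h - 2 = (h - 1)*(h + 1)*(h + 2)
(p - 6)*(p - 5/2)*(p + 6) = p^3 - 5*p^2/2 - 36*p + 90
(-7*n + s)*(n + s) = -7*n^2 - 6*n*s + s^2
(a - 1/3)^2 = a^2 - 2*a/3 + 1/9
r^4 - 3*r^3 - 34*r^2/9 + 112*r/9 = r*(r - 8/3)*(r - 7/3)*(r + 2)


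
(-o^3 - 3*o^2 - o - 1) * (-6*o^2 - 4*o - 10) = 6*o^5 + 22*o^4 + 28*o^3 + 40*o^2 + 14*o + 10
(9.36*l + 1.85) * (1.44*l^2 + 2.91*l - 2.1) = 13.4784*l^3 + 29.9016*l^2 - 14.2725*l - 3.885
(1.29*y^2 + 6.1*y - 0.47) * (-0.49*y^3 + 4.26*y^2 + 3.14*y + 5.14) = -0.6321*y^5 + 2.5064*y^4 + 30.2669*y^3 + 23.7824*y^2 + 29.8782*y - 2.4158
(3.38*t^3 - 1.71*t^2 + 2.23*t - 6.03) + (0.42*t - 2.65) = 3.38*t^3 - 1.71*t^2 + 2.65*t - 8.68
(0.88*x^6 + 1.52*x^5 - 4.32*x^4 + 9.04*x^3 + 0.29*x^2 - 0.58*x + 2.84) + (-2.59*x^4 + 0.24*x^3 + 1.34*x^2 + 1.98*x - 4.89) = 0.88*x^6 + 1.52*x^5 - 6.91*x^4 + 9.28*x^3 + 1.63*x^2 + 1.4*x - 2.05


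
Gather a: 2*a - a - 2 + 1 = a - 1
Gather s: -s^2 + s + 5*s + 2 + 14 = -s^2 + 6*s + 16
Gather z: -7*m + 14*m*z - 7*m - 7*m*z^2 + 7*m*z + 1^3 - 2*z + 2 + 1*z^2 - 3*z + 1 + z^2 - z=-14*m + z^2*(2 - 7*m) + z*(21*m - 6) + 4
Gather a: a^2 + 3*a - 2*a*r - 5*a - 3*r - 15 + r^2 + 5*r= a^2 + a*(-2*r - 2) + r^2 + 2*r - 15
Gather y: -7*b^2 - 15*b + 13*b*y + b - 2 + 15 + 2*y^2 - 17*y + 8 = -7*b^2 - 14*b + 2*y^2 + y*(13*b - 17) + 21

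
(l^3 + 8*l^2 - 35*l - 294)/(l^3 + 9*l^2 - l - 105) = (l^2 + l - 42)/(l^2 + 2*l - 15)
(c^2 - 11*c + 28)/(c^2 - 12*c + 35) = (c - 4)/(c - 5)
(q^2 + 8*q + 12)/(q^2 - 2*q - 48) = (q + 2)/(q - 8)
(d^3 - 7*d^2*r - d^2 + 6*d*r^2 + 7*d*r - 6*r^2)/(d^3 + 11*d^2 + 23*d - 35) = (d^2 - 7*d*r + 6*r^2)/(d^2 + 12*d + 35)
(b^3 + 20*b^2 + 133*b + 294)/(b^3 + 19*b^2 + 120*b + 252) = (b + 7)/(b + 6)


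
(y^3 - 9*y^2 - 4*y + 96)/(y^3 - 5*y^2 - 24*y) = (y - 4)/y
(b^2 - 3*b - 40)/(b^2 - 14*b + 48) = (b + 5)/(b - 6)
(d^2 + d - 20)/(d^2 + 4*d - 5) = (d - 4)/(d - 1)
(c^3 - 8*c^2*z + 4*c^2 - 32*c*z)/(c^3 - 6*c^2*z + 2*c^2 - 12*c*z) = (c^2 - 8*c*z + 4*c - 32*z)/(c^2 - 6*c*z + 2*c - 12*z)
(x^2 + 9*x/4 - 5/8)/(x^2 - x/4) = (x + 5/2)/x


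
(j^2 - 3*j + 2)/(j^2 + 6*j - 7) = (j - 2)/(j + 7)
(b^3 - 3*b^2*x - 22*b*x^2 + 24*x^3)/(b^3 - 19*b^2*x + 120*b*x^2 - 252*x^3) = (b^2 + 3*b*x - 4*x^2)/(b^2 - 13*b*x + 42*x^2)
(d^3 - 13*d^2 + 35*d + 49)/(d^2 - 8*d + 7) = (d^2 - 6*d - 7)/(d - 1)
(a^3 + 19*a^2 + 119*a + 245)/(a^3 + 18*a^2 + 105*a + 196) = (a + 5)/(a + 4)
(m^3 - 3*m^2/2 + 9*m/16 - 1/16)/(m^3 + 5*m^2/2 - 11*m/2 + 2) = (16*m^2 - 8*m + 1)/(8*(2*m^2 + 7*m - 4))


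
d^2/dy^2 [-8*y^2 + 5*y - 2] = -16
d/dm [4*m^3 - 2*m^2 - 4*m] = 12*m^2 - 4*m - 4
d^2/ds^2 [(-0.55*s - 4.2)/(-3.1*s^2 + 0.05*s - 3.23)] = ((0.55*s + 4.2)*(6.2*s - 0.05)*(12.4*s - 0.1) - (10.23*s + 25.985)*(3.1*s^2 - 0.05*s + 3.23))/(3.1*s^2 - 0.05*s + 3.23)^3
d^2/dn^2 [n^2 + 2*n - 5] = 2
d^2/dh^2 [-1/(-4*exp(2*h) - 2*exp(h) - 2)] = ((4*exp(h) + 1)^2*exp(h) - (8*exp(h) + 1)*(2*exp(2*h) + exp(h) + 1)/2)*exp(h)/(2*exp(2*h) + exp(h) + 1)^3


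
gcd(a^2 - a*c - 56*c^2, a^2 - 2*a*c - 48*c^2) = a - 8*c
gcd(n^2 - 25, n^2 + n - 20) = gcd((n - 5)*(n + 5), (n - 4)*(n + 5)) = n + 5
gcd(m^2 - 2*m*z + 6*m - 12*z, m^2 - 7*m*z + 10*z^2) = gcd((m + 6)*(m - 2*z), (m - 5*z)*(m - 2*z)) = -m + 2*z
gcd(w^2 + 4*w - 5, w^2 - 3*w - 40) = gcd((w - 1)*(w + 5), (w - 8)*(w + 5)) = w + 5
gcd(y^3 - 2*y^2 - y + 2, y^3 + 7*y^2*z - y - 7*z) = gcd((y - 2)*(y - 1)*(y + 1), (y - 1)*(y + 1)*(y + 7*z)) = y^2 - 1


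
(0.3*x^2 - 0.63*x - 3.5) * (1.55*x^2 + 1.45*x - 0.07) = 0.465*x^4 - 0.5415*x^3 - 6.3595*x^2 - 5.0309*x + 0.245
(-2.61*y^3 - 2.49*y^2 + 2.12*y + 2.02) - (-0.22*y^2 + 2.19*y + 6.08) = -2.61*y^3 - 2.27*y^2 - 0.0699999999999998*y - 4.06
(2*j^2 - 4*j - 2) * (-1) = -2*j^2 + 4*j + 2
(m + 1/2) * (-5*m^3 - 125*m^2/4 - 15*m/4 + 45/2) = -5*m^4 - 135*m^3/4 - 155*m^2/8 + 165*m/8 + 45/4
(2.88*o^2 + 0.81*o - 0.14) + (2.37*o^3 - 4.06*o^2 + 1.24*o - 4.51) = 2.37*o^3 - 1.18*o^2 + 2.05*o - 4.65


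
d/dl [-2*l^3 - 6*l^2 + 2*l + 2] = -6*l^2 - 12*l + 2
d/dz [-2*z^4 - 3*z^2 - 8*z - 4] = -8*z^3 - 6*z - 8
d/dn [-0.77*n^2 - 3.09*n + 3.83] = -1.54*n - 3.09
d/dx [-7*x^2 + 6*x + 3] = 6 - 14*x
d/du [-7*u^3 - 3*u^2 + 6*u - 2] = -21*u^2 - 6*u + 6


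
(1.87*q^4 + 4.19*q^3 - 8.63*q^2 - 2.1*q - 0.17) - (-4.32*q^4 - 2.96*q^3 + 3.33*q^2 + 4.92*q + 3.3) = 6.19*q^4 + 7.15*q^3 - 11.96*q^2 - 7.02*q - 3.47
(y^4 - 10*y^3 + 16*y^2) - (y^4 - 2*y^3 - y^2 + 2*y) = -8*y^3 + 17*y^2 - 2*y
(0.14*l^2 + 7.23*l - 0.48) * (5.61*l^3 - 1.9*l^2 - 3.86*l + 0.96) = 0.7854*l^5 + 40.2943*l^4 - 16.9702*l^3 - 26.8614*l^2 + 8.7936*l - 0.4608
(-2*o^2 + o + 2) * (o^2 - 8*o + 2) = -2*o^4 + 17*o^3 - 10*o^2 - 14*o + 4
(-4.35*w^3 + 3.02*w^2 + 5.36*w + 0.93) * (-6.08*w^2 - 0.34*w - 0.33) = 26.448*w^5 - 16.8826*w^4 - 32.1801*w^3 - 8.4734*w^2 - 2.085*w - 0.3069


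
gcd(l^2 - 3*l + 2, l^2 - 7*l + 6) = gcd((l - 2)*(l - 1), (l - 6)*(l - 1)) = l - 1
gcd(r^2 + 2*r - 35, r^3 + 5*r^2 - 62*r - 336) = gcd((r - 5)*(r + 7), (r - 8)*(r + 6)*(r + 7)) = r + 7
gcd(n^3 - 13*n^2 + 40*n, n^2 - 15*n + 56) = n - 8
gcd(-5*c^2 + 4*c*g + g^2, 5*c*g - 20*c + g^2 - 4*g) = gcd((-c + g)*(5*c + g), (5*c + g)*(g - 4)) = 5*c + g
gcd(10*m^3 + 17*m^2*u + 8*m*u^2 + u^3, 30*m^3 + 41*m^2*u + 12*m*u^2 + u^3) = 5*m^2 + 6*m*u + u^2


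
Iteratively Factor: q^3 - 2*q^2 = (q)*(q^2 - 2*q) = q^2*(q - 2)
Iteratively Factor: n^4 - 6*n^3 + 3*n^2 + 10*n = (n - 5)*(n^3 - n^2 - 2*n) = n*(n - 5)*(n^2 - n - 2) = n*(n - 5)*(n - 2)*(n + 1)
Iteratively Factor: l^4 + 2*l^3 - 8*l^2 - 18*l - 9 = (l - 3)*(l^3 + 5*l^2 + 7*l + 3) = (l - 3)*(l + 1)*(l^2 + 4*l + 3) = (l - 3)*(l + 1)^2*(l + 3)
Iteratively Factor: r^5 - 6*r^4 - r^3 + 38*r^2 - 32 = (r - 4)*(r^4 - 2*r^3 - 9*r^2 + 2*r + 8) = (r - 4)^2*(r^3 + 2*r^2 - r - 2) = (r - 4)^2*(r - 1)*(r^2 + 3*r + 2) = (r - 4)^2*(r - 1)*(r + 2)*(r + 1)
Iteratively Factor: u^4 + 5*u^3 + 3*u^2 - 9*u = (u + 3)*(u^3 + 2*u^2 - 3*u) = (u + 3)^2*(u^2 - u) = u*(u + 3)^2*(u - 1)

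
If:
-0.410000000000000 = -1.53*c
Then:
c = 0.27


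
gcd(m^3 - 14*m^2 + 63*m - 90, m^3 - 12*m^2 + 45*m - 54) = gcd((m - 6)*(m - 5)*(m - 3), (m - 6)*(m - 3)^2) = m^2 - 9*m + 18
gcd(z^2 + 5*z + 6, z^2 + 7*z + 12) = z + 3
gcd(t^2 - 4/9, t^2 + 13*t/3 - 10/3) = t - 2/3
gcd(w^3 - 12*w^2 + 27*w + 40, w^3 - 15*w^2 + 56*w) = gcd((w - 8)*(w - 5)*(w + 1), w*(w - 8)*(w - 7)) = w - 8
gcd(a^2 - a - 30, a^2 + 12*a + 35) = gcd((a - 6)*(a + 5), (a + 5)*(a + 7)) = a + 5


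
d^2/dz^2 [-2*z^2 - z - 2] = -4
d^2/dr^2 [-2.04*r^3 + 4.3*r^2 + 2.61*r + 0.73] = 8.6 - 12.24*r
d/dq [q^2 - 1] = 2*q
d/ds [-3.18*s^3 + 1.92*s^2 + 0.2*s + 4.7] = -9.54*s^2 + 3.84*s + 0.2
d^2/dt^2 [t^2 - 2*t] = 2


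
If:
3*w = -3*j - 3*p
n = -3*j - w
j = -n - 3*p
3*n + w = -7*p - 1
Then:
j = 4/19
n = -7/19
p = 1/19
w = -5/19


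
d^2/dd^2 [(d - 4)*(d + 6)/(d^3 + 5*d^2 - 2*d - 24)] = 2*(d^6 + 6*d^5 - 108*d^4 - 728*d^3 - 1008*d^2 - 288*d - 2496)/(d^9 + 15*d^8 + 69*d^7 - 7*d^6 - 858*d^5 - 1452*d^4 + 3160*d^3 + 8352*d^2 - 3456*d - 13824)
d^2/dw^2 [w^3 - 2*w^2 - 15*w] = 6*w - 4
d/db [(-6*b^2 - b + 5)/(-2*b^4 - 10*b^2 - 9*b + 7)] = ((12*b + 1)*(2*b^4 + 10*b^2 + 9*b - 7) - (6*b^2 + b - 5)*(8*b^3 + 20*b + 9))/(2*b^4 + 10*b^2 + 9*b - 7)^2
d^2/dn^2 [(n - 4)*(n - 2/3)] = 2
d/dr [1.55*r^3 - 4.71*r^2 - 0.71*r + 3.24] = 4.65*r^2 - 9.42*r - 0.71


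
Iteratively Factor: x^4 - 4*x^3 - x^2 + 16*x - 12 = (x + 2)*(x^3 - 6*x^2 + 11*x - 6) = (x - 2)*(x + 2)*(x^2 - 4*x + 3) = (x - 3)*(x - 2)*(x + 2)*(x - 1)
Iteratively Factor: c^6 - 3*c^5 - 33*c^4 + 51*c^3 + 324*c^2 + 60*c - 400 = (c - 5)*(c^5 + 2*c^4 - 23*c^3 - 64*c^2 + 4*c + 80) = (c - 5)*(c + 4)*(c^4 - 2*c^3 - 15*c^2 - 4*c + 20) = (c - 5)*(c + 2)*(c + 4)*(c^3 - 4*c^2 - 7*c + 10) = (c - 5)^2*(c + 2)*(c + 4)*(c^2 + c - 2) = (c - 5)^2*(c + 2)^2*(c + 4)*(c - 1)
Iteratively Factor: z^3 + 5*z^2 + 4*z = (z + 4)*(z^2 + z) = z*(z + 4)*(z + 1)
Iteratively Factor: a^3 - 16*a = (a)*(a^2 - 16) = a*(a - 4)*(a + 4)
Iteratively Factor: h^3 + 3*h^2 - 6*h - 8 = (h + 4)*(h^2 - h - 2) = (h + 1)*(h + 4)*(h - 2)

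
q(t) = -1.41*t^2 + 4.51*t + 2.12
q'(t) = 4.51 - 2.82*t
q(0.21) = 3.00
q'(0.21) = 3.92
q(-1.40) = -6.96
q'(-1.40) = 8.46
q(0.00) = 2.12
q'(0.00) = 4.51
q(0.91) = 5.06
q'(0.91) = 1.94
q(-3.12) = -25.68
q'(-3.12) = 13.31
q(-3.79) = -35.23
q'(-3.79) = 15.20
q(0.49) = 3.99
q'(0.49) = 3.13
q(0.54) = 4.14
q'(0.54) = 2.99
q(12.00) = -146.80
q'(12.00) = -29.33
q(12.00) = -146.80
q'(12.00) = -29.33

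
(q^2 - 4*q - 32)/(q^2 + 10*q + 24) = (q - 8)/(q + 6)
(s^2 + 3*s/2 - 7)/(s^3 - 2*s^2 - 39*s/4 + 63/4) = 2*(2*s^2 + 3*s - 14)/(4*s^3 - 8*s^2 - 39*s + 63)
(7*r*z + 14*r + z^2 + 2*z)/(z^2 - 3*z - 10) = (7*r + z)/(z - 5)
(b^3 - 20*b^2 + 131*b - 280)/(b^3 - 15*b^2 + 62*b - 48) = (b^2 - 12*b + 35)/(b^2 - 7*b + 6)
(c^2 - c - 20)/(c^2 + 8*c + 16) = (c - 5)/(c + 4)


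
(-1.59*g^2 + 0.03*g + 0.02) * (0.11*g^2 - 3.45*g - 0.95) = -0.1749*g^4 + 5.4888*g^3 + 1.4092*g^2 - 0.0975*g - 0.019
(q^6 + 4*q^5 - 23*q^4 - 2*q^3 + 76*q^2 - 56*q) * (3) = 3*q^6 + 12*q^5 - 69*q^4 - 6*q^3 + 228*q^2 - 168*q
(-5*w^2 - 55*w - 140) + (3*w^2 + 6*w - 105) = -2*w^2 - 49*w - 245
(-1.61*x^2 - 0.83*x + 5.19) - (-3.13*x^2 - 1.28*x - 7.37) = 1.52*x^2 + 0.45*x + 12.56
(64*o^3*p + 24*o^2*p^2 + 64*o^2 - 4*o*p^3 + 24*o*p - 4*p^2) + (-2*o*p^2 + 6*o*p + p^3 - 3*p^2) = 64*o^3*p + 24*o^2*p^2 + 64*o^2 - 4*o*p^3 - 2*o*p^2 + 30*o*p + p^3 - 7*p^2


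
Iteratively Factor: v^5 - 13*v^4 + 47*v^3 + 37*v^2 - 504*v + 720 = (v - 5)*(v^4 - 8*v^3 + 7*v^2 + 72*v - 144) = (v - 5)*(v - 3)*(v^3 - 5*v^2 - 8*v + 48) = (v - 5)*(v - 3)*(v + 3)*(v^2 - 8*v + 16) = (v - 5)*(v - 4)*(v - 3)*(v + 3)*(v - 4)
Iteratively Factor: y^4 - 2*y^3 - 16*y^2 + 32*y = (y + 4)*(y^3 - 6*y^2 + 8*y) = (y - 2)*(y + 4)*(y^2 - 4*y) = y*(y - 2)*(y + 4)*(y - 4)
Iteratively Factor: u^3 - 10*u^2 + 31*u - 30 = (u - 3)*(u^2 - 7*u + 10) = (u - 5)*(u - 3)*(u - 2)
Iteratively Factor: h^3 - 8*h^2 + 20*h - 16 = (h - 2)*(h^2 - 6*h + 8) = (h - 4)*(h - 2)*(h - 2)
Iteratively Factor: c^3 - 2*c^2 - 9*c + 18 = (c + 3)*(c^2 - 5*c + 6) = (c - 3)*(c + 3)*(c - 2)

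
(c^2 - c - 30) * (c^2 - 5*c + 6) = c^4 - 6*c^3 - 19*c^2 + 144*c - 180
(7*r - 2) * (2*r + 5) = 14*r^2 + 31*r - 10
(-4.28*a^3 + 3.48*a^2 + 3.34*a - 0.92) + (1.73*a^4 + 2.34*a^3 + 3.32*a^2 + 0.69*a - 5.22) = 1.73*a^4 - 1.94*a^3 + 6.8*a^2 + 4.03*a - 6.14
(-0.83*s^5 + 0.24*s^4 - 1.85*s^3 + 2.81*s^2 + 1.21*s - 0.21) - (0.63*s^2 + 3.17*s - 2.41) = -0.83*s^5 + 0.24*s^4 - 1.85*s^3 + 2.18*s^2 - 1.96*s + 2.2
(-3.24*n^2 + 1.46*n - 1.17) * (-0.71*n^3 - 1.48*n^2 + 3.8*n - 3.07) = 2.3004*n^5 + 3.7586*n^4 - 13.6421*n^3 + 17.2264*n^2 - 8.9282*n + 3.5919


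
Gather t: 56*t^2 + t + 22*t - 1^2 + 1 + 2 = 56*t^2 + 23*t + 2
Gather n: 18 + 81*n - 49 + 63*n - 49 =144*n - 80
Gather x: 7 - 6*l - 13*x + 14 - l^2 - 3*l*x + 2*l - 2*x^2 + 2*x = -l^2 - 4*l - 2*x^2 + x*(-3*l - 11) + 21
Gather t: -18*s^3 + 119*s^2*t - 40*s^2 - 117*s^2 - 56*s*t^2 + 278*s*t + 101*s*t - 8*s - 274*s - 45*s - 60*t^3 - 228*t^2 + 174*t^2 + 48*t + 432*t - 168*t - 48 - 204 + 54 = -18*s^3 - 157*s^2 - 327*s - 60*t^3 + t^2*(-56*s - 54) + t*(119*s^2 + 379*s + 312) - 198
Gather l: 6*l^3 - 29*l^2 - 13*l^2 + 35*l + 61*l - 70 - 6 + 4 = 6*l^3 - 42*l^2 + 96*l - 72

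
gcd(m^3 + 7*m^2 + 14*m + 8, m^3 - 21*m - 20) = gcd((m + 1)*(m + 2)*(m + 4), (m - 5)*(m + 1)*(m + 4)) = m^2 + 5*m + 4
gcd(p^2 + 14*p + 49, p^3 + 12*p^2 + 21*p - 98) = p^2 + 14*p + 49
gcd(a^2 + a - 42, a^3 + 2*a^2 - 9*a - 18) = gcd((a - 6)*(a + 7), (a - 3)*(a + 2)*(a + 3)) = 1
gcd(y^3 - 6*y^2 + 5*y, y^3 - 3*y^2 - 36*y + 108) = 1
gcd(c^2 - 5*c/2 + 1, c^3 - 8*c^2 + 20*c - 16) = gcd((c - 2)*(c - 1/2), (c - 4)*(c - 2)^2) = c - 2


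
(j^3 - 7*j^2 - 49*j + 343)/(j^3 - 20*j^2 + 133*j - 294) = (j + 7)/(j - 6)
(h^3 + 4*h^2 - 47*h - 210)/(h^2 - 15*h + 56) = (h^2 + 11*h + 30)/(h - 8)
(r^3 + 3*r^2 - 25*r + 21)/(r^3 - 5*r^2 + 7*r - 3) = (r + 7)/(r - 1)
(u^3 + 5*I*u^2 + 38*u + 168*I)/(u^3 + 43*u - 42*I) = (u + 4*I)/(u - I)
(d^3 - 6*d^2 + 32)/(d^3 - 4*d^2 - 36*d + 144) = (d^2 - 2*d - 8)/(d^2 - 36)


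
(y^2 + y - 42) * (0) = 0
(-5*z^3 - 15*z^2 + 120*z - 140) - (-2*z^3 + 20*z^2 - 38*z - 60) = -3*z^3 - 35*z^2 + 158*z - 80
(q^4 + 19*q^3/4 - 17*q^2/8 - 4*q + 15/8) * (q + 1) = q^5 + 23*q^4/4 + 21*q^3/8 - 49*q^2/8 - 17*q/8 + 15/8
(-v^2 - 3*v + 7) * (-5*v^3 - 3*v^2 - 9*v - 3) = 5*v^5 + 18*v^4 - 17*v^3 + 9*v^2 - 54*v - 21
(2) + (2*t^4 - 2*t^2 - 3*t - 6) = 2*t^4 - 2*t^2 - 3*t - 4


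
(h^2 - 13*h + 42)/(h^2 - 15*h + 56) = (h - 6)/(h - 8)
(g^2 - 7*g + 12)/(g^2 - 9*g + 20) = (g - 3)/(g - 5)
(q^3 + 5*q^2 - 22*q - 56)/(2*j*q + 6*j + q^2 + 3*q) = (q^3 + 5*q^2 - 22*q - 56)/(2*j*q + 6*j + q^2 + 3*q)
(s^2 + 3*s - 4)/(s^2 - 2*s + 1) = (s + 4)/(s - 1)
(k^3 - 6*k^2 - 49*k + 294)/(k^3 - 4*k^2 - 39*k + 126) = (k^2 + k - 42)/(k^2 + 3*k - 18)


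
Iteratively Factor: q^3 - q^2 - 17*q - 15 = (q + 1)*(q^2 - 2*q - 15) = (q - 5)*(q + 1)*(q + 3)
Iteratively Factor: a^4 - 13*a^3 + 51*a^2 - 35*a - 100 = (a - 5)*(a^3 - 8*a^2 + 11*a + 20) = (a - 5)^2*(a^2 - 3*a - 4) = (a - 5)^2*(a + 1)*(a - 4)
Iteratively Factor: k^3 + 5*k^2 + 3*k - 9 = (k + 3)*(k^2 + 2*k - 3) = (k + 3)^2*(k - 1)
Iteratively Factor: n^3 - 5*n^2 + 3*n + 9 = (n - 3)*(n^2 - 2*n - 3) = (n - 3)*(n + 1)*(n - 3)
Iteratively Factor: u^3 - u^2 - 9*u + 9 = (u - 3)*(u^2 + 2*u - 3) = (u - 3)*(u + 3)*(u - 1)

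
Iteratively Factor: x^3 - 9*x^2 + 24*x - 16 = (x - 1)*(x^2 - 8*x + 16) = (x - 4)*(x - 1)*(x - 4)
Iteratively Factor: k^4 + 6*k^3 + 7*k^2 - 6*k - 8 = (k + 4)*(k^3 + 2*k^2 - k - 2) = (k - 1)*(k + 4)*(k^2 + 3*k + 2) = (k - 1)*(k + 1)*(k + 4)*(k + 2)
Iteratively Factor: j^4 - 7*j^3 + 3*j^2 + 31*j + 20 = (j - 4)*(j^3 - 3*j^2 - 9*j - 5) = (j - 4)*(j + 1)*(j^2 - 4*j - 5) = (j - 5)*(j - 4)*(j + 1)*(j + 1)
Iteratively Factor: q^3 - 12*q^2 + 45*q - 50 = (q - 5)*(q^2 - 7*q + 10) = (q - 5)^2*(q - 2)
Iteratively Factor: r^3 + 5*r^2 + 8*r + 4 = (r + 2)*(r^2 + 3*r + 2) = (r + 1)*(r + 2)*(r + 2)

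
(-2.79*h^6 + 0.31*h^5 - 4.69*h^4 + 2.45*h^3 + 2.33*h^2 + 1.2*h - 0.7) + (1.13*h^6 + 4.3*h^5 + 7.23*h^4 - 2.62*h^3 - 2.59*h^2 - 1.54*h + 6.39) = -1.66*h^6 + 4.61*h^5 + 2.54*h^4 - 0.17*h^3 - 0.26*h^2 - 0.34*h + 5.69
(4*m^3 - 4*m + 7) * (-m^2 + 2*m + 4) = -4*m^5 + 8*m^4 + 20*m^3 - 15*m^2 - 2*m + 28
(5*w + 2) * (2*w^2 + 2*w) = 10*w^3 + 14*w^2 + 4*w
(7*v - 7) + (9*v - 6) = 16*v - 13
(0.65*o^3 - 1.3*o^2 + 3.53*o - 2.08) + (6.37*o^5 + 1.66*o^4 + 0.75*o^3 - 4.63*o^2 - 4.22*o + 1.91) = 6.37*o^5 + 1.66*o^4 + 1.4*o^3 - 5.93*o^2 - 0.69*o - 0.17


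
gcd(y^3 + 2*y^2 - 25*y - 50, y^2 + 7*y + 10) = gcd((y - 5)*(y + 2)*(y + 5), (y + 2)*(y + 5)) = y^2 + 7*y + 10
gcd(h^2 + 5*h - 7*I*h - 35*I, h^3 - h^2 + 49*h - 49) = h - 7*I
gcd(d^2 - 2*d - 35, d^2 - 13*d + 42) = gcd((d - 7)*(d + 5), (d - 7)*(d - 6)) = d - 7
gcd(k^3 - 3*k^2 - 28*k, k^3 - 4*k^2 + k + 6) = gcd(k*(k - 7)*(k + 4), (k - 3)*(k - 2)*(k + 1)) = 1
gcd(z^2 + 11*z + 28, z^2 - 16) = z + 4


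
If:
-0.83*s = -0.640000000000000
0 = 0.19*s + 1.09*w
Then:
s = 0.77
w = -0.13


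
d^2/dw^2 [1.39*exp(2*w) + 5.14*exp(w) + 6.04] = (5.56*exp(w) + 5.14)*exp(w)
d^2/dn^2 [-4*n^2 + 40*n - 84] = -8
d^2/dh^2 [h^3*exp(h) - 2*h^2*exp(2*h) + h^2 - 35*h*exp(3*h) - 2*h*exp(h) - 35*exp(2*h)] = h^3*exp(h) - 8*h^2*exp(2*h) + 6*h^2*exp(h) - 315*h*exp(3*h) - 16*h*exp(2*h) + 4*h*exp(h) - 210*exp(3*h) - 144*exp(2*h) - 4*exp(h) + 2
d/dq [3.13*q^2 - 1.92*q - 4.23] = 6.26*q - 1.92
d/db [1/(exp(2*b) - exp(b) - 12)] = (1 - 2*exp(b))*exp(b)/(-exp(2*b) + exp(b) + 12)^2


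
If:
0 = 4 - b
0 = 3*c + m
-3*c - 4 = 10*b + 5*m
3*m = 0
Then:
No Solution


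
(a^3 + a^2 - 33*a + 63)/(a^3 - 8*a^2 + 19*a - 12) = (a^2 + 4*a - 21)/(a^2 - 5*a + 4)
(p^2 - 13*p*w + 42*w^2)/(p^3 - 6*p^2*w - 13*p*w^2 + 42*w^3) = (p - 6*w)/(p^2 + p*w - 6*w^2)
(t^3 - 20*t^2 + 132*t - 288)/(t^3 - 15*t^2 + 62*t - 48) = (t - 6)/(t - 1)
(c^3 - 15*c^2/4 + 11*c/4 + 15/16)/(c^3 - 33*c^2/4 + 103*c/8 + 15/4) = (c - 3/2)/(c - 6)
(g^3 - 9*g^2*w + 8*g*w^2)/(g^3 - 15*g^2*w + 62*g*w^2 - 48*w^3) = g/(g - 6*w)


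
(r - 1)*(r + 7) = r^2 + 6*r - 7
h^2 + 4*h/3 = h*(h + 4/3)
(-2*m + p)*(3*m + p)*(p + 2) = -6*m^2*p - 12*m^2 + m*p^2 + 2*m*p + p^3 + 2*p^2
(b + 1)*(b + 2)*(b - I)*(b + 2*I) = b^4 + 3*b^3 + I*b^3 + 4*b^2 + 3*I*b^2 + 6*b + 2*I*b + 4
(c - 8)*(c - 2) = c^2 - 10*c + 16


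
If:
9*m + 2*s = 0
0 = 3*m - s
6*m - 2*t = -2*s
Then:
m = 0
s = 0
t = 0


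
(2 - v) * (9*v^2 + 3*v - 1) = -9*v^3 + 15*v^2 + 7*v - 2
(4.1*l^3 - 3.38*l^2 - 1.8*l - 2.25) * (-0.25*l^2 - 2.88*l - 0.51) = -1.025*l^5 - 10.963*l^4 + 8.0934*l^3 + 7.4703*l^2 + 7.398*l + 1.1475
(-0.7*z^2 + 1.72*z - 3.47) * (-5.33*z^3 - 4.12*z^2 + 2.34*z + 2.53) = 3.731*z^5 - 6.2836*z^4 + 9.7707*z^3 + 16.5502*z^2 - 3.7682*z - 8.7791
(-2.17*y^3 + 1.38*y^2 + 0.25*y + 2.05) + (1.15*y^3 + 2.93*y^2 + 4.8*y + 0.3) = -1.02*y^3 + 4.31*y^2 + 5.05*y + 2.35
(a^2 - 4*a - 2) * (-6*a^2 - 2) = -6*a^4 + 24*a^3 + 10*a^2 + 8*a + 4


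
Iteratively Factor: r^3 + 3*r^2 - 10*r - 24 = (r + 2)*(r^2 + r - 12) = (r + 2)*(r + 4)*(r - 3)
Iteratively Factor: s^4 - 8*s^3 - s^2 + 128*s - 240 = (s + 4)*(s^3 - 12*s^2 + 47*s - 60) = (s - 5)*(s + 4)*(s^2 - 7*s + 12) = (s - 5)*(s - 3)*(s + 4)*(s - 4)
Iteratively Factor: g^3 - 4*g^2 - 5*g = (g + 1)*(g^2 - 5*g) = g*(g + 1)*(g - 5)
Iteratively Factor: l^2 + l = (l + 1)*(l)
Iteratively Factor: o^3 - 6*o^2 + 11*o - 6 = (o - 2)*(o^2 - 4*o + 3) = (o - 3)*(o - 2)*(o - 1)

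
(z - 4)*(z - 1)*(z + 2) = z^3 - 3*z^2 - 6*z + 8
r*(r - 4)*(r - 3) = r^3 - 7*r^2 + 12*r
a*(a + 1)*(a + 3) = a^3 + 4*a^2 + 3*a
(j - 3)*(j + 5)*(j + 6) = j^3 + 8*j^2 - 3*j - 90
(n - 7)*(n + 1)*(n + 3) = n^3 - 3*n^2 - 25*n - 21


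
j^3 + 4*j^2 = j^2*(j + 4)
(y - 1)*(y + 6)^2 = y^3 + 11*y^2 + 24*y - 36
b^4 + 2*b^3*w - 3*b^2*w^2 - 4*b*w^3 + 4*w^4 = (b - w)^2*(b + 2*w)^2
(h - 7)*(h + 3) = h^2 - 4*h - 21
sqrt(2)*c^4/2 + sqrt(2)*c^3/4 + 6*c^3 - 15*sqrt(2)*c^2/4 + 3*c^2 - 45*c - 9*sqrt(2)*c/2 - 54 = (c - 3)*(c + 3/2)*(c + 6*sqrt(2))*(sqrt(2)*c/2 + sqrt(2))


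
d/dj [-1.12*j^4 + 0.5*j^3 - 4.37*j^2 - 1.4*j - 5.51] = -4.48*j^3 + 1.5*j^2 - 8.74*j - 1.4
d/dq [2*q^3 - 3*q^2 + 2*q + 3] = 6*q^2 - 6*q + 2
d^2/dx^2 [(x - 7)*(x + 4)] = 2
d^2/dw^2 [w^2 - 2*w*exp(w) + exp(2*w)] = -2*w*exp(w) + 4*exp(2*w) - 4*exp(w) + 2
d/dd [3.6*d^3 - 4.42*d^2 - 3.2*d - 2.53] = 10.8*d^2 - 8.84*d - 3.2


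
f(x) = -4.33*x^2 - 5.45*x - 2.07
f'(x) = -8.66*x - 5.45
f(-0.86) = -0.59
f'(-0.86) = 2.00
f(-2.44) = -14.55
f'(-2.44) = 15.68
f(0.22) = -3.48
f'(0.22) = -7.36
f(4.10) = -97.20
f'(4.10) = -40.96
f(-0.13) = -1.43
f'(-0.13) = -4.32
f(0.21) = -3.41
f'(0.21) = -7.27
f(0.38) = -4.77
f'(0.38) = -8.74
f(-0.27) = -0.91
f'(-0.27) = -3.11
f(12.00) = -690.99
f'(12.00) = -109.37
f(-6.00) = -125.25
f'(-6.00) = 46.51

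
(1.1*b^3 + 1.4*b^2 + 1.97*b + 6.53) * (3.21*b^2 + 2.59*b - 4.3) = 3.531*b^5 + 7.343*b^4 + 5.2197*b^3 + 20.0436*b^2 + 8.4417*b - 28.079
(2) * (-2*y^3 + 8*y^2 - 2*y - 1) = -4*y^3 + 16*y^2 - 4*y - 2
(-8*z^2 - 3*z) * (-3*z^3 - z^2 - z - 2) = 24*z^5 + 17*z^4 + 11*z^3 + 19*z^2 + 6*z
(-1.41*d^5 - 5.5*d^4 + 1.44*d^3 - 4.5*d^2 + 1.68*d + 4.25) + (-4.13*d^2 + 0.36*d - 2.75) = -1.41*d^5 - 5.5*d^4 + 1.44*d^3 - 8.63*d^2 + 2.04*d + 1.5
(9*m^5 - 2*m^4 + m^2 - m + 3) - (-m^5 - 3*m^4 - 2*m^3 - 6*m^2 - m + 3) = 10*m^5 + m^4 + 2*m^3 + 7*m^2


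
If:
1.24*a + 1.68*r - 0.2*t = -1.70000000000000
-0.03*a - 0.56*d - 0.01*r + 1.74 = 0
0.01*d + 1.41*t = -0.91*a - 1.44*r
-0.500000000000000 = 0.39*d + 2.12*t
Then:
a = -19.14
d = 3.90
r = 13.00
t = -0.95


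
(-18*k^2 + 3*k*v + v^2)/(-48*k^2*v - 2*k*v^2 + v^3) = (-3*k + v)/(v*(-8*k + v))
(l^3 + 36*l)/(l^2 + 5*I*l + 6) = l*(l - 6*I)/(l - I)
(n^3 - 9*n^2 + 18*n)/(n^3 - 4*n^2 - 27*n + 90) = n/(n + 5)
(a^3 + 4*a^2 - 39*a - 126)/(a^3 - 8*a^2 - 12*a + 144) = (a^2 + 10*a + 21)/(a^2 - 2*a - 24)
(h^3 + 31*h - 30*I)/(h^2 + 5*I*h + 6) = h - 5*I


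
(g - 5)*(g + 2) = g^2 - 3*g - 10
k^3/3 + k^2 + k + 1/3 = (k/3 + 1/3)*(k + 1)^2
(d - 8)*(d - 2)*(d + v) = d^3 + d^2*v - 10*d^2 - 10*d*v + 16*d + 16*v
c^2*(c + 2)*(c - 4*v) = c^4 - 4*c^3*v + 2*c^3 - 8*c^2*v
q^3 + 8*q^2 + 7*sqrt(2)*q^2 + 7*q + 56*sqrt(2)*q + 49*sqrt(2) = (q + 1)*(q + 7)*(q + 7*sqrt(2))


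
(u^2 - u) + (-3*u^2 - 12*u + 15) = -2*u^2 - 13*u + 15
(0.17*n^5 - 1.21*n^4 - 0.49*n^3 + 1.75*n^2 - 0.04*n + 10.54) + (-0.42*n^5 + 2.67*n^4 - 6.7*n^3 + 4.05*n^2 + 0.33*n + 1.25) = -0.25*n^5 + 1.46*n^4 - 7.19*n^3 + 5.8*n^2 + 0.29*n + 11.79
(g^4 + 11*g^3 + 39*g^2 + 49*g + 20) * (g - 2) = g^5 + 9*g^4 + 17*g^3 - 29*g^2 - 78*g - 40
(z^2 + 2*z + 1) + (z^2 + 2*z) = 2*z^2 + 4*z + 1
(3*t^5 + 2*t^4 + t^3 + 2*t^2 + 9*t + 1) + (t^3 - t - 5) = 3*t^5 + 2*t^4 + 2*t^3 + 2*t^2 + 8*t - 4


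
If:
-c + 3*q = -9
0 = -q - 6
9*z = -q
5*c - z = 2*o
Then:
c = -9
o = -137/6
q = -6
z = 2/3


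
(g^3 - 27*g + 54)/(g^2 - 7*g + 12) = (g^2 + 3*g - 18)/(g - 4)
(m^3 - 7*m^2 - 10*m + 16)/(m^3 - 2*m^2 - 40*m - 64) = (m - 1)/(m + 4)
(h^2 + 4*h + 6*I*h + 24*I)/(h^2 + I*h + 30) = (h + 4)/(h - 5*I)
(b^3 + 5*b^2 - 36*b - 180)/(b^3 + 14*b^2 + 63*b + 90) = (b - 6)/(b + 3)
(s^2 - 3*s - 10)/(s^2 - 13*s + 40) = (s + 2)/(s - 8)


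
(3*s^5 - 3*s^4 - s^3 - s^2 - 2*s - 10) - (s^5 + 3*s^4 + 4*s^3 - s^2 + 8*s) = 2*s^5 - 6*s^4 - 5*s^3 - 10*s - 10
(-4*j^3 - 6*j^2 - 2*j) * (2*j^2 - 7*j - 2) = -8*j^5 + 16*j^4 + 46*j^3 + 26*j^2 + 4*j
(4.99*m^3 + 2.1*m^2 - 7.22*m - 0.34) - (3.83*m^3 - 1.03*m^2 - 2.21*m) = 1.16*m^3 + 3.13*m^2 - 5.01*m - 0.34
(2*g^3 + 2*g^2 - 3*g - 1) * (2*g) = 4*g^4 + 4*g^3 - 6*g^2 - 2*g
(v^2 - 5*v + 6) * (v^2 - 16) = v^4 - 5*v^3 - 10*v^2 + 80*v - 96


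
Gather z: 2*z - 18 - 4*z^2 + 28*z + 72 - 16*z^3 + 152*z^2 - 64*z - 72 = -16*z^3 + 148*z^2 - 34*z - 18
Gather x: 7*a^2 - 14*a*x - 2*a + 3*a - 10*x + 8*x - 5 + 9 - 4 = 7*a^2 + a + x*(-14*a - 2)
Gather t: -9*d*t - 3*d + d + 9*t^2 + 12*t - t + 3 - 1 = -2*d + 9*t^2 + t*(11 - 9*d) + 2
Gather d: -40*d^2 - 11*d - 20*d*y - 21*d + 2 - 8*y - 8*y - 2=-40*d^2 + d*(-20*y - 32) - 16*y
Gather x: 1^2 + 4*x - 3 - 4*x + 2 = 0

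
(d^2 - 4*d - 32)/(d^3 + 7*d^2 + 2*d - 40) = (d - 8)/(d^2 + 3*d - 10)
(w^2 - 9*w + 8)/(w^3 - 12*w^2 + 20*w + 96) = (w - 1)/(w^2 - 4*w - 12)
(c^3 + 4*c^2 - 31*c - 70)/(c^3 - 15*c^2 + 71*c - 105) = (c^2 + 9*c + 14)/(c^2 - 10*c + 21)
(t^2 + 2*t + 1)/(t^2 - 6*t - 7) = (t + 1)/(t - 7)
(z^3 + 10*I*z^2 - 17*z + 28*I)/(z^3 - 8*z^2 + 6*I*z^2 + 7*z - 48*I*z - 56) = (z + 4*I)/(z - 8)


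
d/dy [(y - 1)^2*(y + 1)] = (y - 1)*(3*y + 1)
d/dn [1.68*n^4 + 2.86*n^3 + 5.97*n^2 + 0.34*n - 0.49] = 6.72*n^3 + 8.58*n^2 + 11.94*n + 0.34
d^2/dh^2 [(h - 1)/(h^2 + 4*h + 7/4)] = 32*(16*(h - 1)*(h + 2)^2 - 3*(h + 1)*(4*h^2 + 16*h + 7))/(4*h^2 + 16*h + 7)^3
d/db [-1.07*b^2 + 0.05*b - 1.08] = 0.05 - 2.14*b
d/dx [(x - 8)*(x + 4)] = 2*x - 4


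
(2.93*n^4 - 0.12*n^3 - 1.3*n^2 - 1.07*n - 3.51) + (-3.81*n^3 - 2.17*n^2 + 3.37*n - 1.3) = 2.93*n^4 - 3.93*n^3 - 3.47*n^2 + 2.3*n - 4.81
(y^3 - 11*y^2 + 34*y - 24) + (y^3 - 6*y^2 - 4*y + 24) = 2*y^3 - 17*y^2 + 30*y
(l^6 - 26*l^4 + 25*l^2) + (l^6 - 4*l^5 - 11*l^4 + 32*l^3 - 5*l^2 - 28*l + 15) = 2*l^6 - 4*l^5 - 37*l^4 + 32*l^3 + 20*l^2 - 28*l + 15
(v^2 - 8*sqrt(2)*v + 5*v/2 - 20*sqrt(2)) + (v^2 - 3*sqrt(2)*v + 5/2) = 2*v^2 - 11*sqrt(2)*v + 5*v/2 - 20*sqrt(2) + 5/2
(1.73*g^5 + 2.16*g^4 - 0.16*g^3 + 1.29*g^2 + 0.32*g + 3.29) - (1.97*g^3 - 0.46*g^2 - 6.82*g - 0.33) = 1.73*g^5 + 2.16*g^4 - 2.13*g^3 + 1.75*g^2 + 7.14*g + 3.62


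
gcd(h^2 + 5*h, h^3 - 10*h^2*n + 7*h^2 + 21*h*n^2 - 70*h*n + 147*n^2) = 1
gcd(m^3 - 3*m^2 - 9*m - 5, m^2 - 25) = m - 5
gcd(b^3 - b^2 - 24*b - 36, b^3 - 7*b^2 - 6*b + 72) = b^2 - 3*b - 18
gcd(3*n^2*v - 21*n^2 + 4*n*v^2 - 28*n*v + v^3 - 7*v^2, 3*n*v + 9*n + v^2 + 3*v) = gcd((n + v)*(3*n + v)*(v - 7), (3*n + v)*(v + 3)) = 3*n + v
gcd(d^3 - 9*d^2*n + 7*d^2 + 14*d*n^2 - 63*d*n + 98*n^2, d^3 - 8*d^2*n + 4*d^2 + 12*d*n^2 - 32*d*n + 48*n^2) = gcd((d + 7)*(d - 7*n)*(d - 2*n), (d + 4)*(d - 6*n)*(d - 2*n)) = d - 2*n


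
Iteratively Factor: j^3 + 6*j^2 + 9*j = (j + 3)*(j^2 + 3*j) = j*(j + 3)*(j + 3)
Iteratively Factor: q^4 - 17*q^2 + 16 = (q + 1)*(q^3 - q^2 - 16*q + 16) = (q - 1)*(q + 1)*(q^2 - 16) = (q - 1)*(q + 1)*(q + 4)*(q - 4)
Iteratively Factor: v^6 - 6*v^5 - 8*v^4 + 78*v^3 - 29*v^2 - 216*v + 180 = (v - 3)*(v^5 - 3*v^4 - 17*v^3 + 27*v^2 + 52*v - 60) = (v - 3)*(v + 3)*(v^4 - 6*v^3 + v^2 + 24*v - 20) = (v - 5)*(v - 3)*(v + 3)*(v^3 - v^2 - 4*v + 4) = (v - 5)*(v - 3)*(v - 1)*(v + 3)*(v^2 - 4) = (v - 5)*(v - 3)*(v - 2)*(v - 1)*(v + 3)*(v + 2)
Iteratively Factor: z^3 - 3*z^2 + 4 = (z - 2)*(z^2 - z - 2) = (z - 2)*(z + 1)*(z - 2)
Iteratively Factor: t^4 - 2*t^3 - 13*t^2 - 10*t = (t + 1)*(t^3 - 3*t^2 - 10*t) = (t + 1)*(t + 2)*(t^2 - 5*t) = t*(t + 1)*(t + 2)*(t - 5)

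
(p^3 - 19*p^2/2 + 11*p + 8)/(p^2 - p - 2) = (p^2 - 15*p/2 - 4)/(p + 1)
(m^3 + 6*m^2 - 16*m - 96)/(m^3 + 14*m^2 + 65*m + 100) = (m^2 + 2*m - 24)/(m^2 + 10*m + 25)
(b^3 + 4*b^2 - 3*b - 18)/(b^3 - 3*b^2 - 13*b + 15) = (b^2 + b - 6)/(b^2 - 6*b + 5)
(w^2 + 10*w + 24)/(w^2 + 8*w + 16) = (w + 6)/(w + 4)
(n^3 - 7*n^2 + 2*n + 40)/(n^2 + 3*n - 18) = (n^3 - 7*n^2 + 2*n + 40)/(n^2 + 3*n - 18)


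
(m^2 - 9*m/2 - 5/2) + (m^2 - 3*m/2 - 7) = 2*m^2 - 6*m - 19/2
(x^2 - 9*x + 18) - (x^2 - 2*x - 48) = 66 - 7*x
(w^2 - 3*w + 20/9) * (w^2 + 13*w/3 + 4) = w^4 + 4*w^3/3 - 61*w^2/9 - 64*w/27 + 80/9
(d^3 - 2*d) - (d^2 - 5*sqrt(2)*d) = d^3 - d^2 - 2*d + 5*sqrt(2)*d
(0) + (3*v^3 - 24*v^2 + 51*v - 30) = 3*v^3 - 24*v^2 + 51*v - 30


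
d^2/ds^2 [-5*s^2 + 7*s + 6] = -10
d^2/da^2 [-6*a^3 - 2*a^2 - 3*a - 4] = -36*a - 4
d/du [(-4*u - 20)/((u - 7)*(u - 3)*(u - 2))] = 4*(2*u^3 + 3*u^2 - 120*u + 247)/(u^6 - 24*u^5 + 226*u^4 - 1068*u^3 + 2689*u^2 - 3444*u + 1764)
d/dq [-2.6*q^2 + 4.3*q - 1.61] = 4.3 - 5.2*q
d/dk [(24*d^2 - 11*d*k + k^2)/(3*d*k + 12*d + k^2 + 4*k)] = ((-11*d + 2*k)*(3*d*k + 12*d + k^2 + 4*k) - (3*d + 2*k + 4)*(24*d^2 - 11*d*k + k^2))/(3*d*k + 12*d + k^2 + 4*k)^2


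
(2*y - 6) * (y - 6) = 2*y^2 - 18*y + 36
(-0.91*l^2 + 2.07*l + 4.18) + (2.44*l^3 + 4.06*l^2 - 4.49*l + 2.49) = 2.44*l^3 + 3.15*l^2 - 2.42*l + 6.67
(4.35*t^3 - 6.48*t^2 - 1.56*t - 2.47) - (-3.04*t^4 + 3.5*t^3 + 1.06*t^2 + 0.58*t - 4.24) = 3.04*t^4 + 0.85*t^3 - 7.54*t^2 - 2.14*t + 1.77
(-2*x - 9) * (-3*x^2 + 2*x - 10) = 6*x^3 + 23*x^2 + 2*x + 90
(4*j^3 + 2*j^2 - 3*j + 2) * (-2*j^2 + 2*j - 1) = -8*j^5 + 4*j^4 + 6*j^3 - 12*j^2 + 7*j - 2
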